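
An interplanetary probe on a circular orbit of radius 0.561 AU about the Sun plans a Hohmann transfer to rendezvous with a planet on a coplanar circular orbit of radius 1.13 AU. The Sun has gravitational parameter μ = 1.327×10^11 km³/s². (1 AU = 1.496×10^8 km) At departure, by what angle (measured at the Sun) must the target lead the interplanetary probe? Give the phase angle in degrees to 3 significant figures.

φ = 63.5°

In km: r₁ = 0.561 × 1.496×10^8 = 8.39256×10^7 km; r₂ = 1.13 × 1.496×10^8 = 1.69048×10^8 km.
Semi-major axis of the transfer orbit: a_t = (8.39256×10^7 + 1.69048×10^8)/2 = 1.264868×10^8 km.
The half-period of the transfer ellipse is t = π√(a_t³/μ) = 1.227×10^7 s.
Target angular speed ω₂ = √(μ/r₂³) = 1.657×10^-7 rad/s.
Angle swept by the target during transfer: ω₂·t = 2.033 rad = 116.5°.
The interplanetary probe traverses 180° on the transfer ellipse, so the target must lead by 180° − 116.5° = 63.5°.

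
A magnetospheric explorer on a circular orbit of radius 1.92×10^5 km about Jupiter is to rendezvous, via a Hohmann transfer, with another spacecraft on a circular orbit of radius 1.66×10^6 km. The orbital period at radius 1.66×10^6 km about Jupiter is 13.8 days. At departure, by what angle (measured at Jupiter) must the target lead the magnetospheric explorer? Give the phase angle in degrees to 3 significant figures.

φ = 105°

From Kepler's third law T² = 4π²r³/μ at r = 1.66×10^6 km, T = 13.8 days = 13.8 × 86400 s = 1.19232×10^6 s: μ = 4π²r³/T² = 1.27028×10^8 km³/s².
The Hohmann ellipse has a_t = (r₁ + r₂)/2 = 9.260×10^5 km.
The half-period of the transfer ellipse is t = π√(a_t³/μ) = 2.4838×10^5 s.
The target's mean motion on its circular orbit is ω₂ = √(μ/r₂³) = 5.2697×10^-6 rad/s.
Angle swept by the target during transfer: ω₂·t = 1.3089 rad = 74.99°.
Arrival is 180° from departure on the ellipse, so φ = 180° − 74.99° = 105°.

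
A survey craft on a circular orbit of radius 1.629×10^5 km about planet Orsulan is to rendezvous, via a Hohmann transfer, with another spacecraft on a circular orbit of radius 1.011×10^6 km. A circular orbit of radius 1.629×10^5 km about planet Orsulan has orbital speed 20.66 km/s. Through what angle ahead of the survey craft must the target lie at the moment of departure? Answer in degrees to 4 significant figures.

From the circular-orbit relation v² = μ/r at r = 1.629×10^5 km: μ = v²r = (20.66)² × 1.629×10^5 = 6.95315×10^7 km³/s².
Semi-major axis of the transfer orbit: a_t = (1.629×10^5 + 1.011×10^6)/2 = 5.8695×10^5 km.
The half-period of the transfer ellipse is t = π√(a_t³/μ) = 1.6942×10^5 s.
The target's mean motion on its circular orbit is ω₂ = √(μ/r₂³) = 8.2028×10^-6 rad/s.
Angle swept by the target during transfer: ω₂·t = 1.3897 rad = 79.62°.
Arrival is 180° from departure on the ellipse, so φ = 180° − 79.62° = 100.4°.

φ = 100.4°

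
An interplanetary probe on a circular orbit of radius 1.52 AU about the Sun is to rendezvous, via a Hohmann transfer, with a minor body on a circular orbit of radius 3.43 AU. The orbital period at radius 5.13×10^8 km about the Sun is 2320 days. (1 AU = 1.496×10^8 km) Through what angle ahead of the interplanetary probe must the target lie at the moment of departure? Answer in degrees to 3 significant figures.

φ = 69.7°

From Kepler's third law T² = 4π²r³/μ at r = 5.13×10^8 km, T = 2320 days = 2320 × 86400 s = 2.00448×10^8 s: μ = 4π²r³/T² = 1.32650×10^11 km³/s².
In km: r₁ = 1.52 × 1.496×10^8 = 2.27392×10^8 km; r₂ = 3.43 × 1.496×10^8 = 5.13128×10^8 km.
Transfer-ellipse semi-major axis a_t = (r₁ + r₂)/2 = (2.27392×10^8 + 5.13128×10^8)/2 = 3.7026×10^8 km.
Transfer time t = π√(a_t³/μ) = 6.1455×10^7 s.
The target's mean motion on its circular orbit is ω₂ = √(μ/r₂³) = 3.1334×10^-8 rad/s.
Angle swept by the target during transfer: ω₂·t = 1.9256 rad = 110.3°.
The interplanetary probe traverses 180° on the transfer ellipse, so the target must lead by 180° − 110.3° = 69.7°.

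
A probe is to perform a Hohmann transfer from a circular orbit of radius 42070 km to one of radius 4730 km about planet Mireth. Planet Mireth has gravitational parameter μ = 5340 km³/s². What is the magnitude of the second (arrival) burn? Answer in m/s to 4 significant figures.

The Hohmann ellipse has a_t = (r₁ + r₂)/2 = 23400 km.
Circular speed at r = 4730 km: v_c = √(μ/r) = 1.0625 km/s.
Vis-viva on the transfer ellipse at r = 4730 km gives v_t = √[μ(2/r − 1/a_t)] = 1.4247 km/s.
Δv₂ = |v_t − v_c| = |1.4247 − 1.0625| = 0.3622 km/s.

Δv₂ = 362.2 m/s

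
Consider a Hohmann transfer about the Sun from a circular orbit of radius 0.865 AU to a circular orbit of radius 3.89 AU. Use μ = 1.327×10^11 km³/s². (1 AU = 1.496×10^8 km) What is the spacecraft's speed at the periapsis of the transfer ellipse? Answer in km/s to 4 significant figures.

v = 40.96 km/s

In km: r₁ = 0.865 × 1.496×10^8 = 1.29404×10^8 km; r₂ = 3.89 × 1.496×10^8 = 5.81944×10^8 km.
Semi-major axis of the transfer orbit: a_t = (1.29404×10^8 + 5.81944×10^8)/2 = 3.55674×10^8 km.
At periapsis, r = 1.29404×10^8 km.
From the vis-viva equation, v = √[μ(2/r − 1/a_t)] = 40.96 km/s.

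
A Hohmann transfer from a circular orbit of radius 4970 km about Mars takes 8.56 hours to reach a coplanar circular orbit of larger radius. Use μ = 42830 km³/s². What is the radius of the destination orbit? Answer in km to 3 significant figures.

Transfer time t = 8.56 hours = 30816 s, and t = π√(a_t³/μ).
So a_t = (μ t²/π²)^(1/3) = (42830 × (30816)² / π²)^(1/3) = 16032 km.
Since a_t = (r₁ + r₂)/2, r₂ = 2a_t − r₁ = 2×16032 − 4970 = 27094 km.

r₂ = 27100 km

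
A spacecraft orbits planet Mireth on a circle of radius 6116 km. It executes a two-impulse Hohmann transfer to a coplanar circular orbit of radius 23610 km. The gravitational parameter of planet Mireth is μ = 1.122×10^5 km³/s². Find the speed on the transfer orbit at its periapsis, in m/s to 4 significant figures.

v = 5398 m/s

Semi-major axis of the transfer orbit: a_t = (6116 + 23610)/2 = 14863 km.
The periapsis of the transfer ellipse is at r = 6116 km.
From the vis-viva equation, v = √[μ(2/r − 1/a_t)] = 5.398 km/s.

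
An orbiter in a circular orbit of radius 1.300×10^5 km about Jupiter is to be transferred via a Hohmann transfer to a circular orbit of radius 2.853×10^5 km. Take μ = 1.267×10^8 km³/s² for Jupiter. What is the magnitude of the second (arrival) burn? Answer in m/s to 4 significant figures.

Δv₂ = 4399 m/s

Semi-major axis of the transfer orbit: a_t = (1.300×10^5 + 2.853×10^5)/2 = 2.0765×10^5 km.
On the circular orbit at r = 2.853×10^5 km, v_c = √(μ/r) = 21.0735 km/s.
Transfer-orbit speed at the same r (vis-viva, a = a_t): v_t = √[μ(2/r − 1/a_t)] = 16.6741 km/s.
Δv₂ = |v_t − v_c| = |16.6741 − 21.0735| = 4.399 km/s.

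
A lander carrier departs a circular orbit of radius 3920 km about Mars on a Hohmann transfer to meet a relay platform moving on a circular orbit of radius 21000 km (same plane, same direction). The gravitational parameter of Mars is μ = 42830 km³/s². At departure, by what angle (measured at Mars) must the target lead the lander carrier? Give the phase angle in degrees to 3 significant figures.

φ = 97.7°

Semi-major axis of the transfer orbit: a_t = (3920 + 21000)/2 = 12460 km.
The half-period of the transfer ellipse is t = π√(a_t³/μ) = 21113 s.
Target angular speed ω₂ = √(μ/r₂³) = 6.8006×10^-5 rad/s.
Angle swept by the target during transfer: ω₂·t = 1.4358 rad = 82.27°.
Arrival is 180° from departure on the ellipse, so φ = 180° − 82.27° = 97.7°.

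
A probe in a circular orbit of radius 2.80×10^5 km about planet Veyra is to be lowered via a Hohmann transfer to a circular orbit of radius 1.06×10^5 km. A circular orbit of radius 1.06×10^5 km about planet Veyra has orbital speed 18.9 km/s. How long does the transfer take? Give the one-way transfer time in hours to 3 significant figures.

t = 12.0 hours

From the circular-orbit relation v² = μ/r at r = 1.06×10^5 km: μ = v²r = (18.9)² × 1.06×10^5 = 3.78643×10^7 km³/s².
Transfer-ellipse semi-major axis a_t = (r₁ + r₂)/2 = (2.800×10^5 + 1.060×10^5)/2 = 1.930×10^5 km.
By Kepler's third law the transfer-orbit period is T = 2π√(a_t³/μ), so t = T/2 = 43290 s.
Converting: 43290 s ÷ 3600 s/hour = 12.0 hours.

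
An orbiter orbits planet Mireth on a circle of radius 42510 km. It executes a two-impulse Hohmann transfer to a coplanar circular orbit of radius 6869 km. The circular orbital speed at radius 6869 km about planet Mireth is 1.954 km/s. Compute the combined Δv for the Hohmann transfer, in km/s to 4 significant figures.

Δv = 0.9811 km/s

From the circular-orbit relation v² = μ/r at r = 6869 km: μ = v²r = (1.954)² × 6869 = 26226.6 km³/s².
Transfer-ellipse semi-major axis a_t = (r₁ + r₂)/2 = (42510 + 6869)/2 = 24689.5 km.
Circular speed at r₁: v₁ = √(μ/r₁) = √(26226.6/42510) = 0.78546 km/s.
Transfer-orbit speed at r₁ (vis-viva equation): v_a = √[μ(2/r₁ − 1/a_t)] = 0.41430 km/s.
First burn Δv₁ = |v_a − v₁| = 0.37116 km/s.
Circular speed at r₂: v₂ = √(μ/r₂) = 1.95400 km/s.
Transfer-orbit speed at r₂: v_p = √[μ(2/r₂ − 1/a_t)] = 2.56398 km/s.
Second burn Δv₂ = |v₂ − v_p| = 0.60998 km/s.
Total Δv = Δv₁ + Δv₂ = 0.9811 km/s.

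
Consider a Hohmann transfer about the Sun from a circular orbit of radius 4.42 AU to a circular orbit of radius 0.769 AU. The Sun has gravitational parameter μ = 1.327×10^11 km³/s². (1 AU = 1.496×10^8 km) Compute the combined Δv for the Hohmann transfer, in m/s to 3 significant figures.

Δv = 16800 m/s

In km: r₁ = 4.42 × 1.496×10^8 = 6.61232×10^8 km; r₂ = 0.769 × 1.496×10^8 = 1.150424×10^8 km.
Transfer-ellipse semi-major axis a_t = (r₁ + r₂)/2 = (6.61232×10^8 + 1.150424×10^8)/2 = 3.881372×10^8 km.
At r₁ the circular-orbit speed is v₁ = √(μ/r₁) = 14.1664 km/s.
On the transfer ellipse at r₁, v² = μ(2/r − 1/a) gives v_a = √[μ(2/r₁ − 1/a_t)] = 7.71249 km/s.
First burn Δv₁ = |v_a − v₁| = 6.454 km/s.
Circular speed at r₂: v₂ = √(μ/r₂) = 33.96 km/s.
Transfer-orbit speed at r₂: v_p = √[μ(2/r₂ − 1/a_t)] = 44.33 km/s.
Second burn Δv₂ = |v₂ − v_p| = 10.37 km/s.
Δv = Δv₁ + Δv₂ = 6.454 + 10.37 = 16.82 km/s.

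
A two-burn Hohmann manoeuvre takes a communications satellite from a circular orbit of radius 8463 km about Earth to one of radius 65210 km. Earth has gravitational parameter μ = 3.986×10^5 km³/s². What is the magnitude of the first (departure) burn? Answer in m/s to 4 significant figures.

Δv₁ = 2268 m/s

Semi-major axis of the transfer orbit: a_t = (8463 + 65210)/2 = 36836.5 km.
Circular speed at r = 8463 km: v_c = √(μ/r) = 6.863 km/s.
Transfer-orbit speed at the same r (vis-viva, a = a_t): v_t = √[μ(2/r − 1/a_t)] = 9.131 km/s.
Δv₁ = |v_t − v_c| = |9.131 − 6.863| = 2.268 km/s.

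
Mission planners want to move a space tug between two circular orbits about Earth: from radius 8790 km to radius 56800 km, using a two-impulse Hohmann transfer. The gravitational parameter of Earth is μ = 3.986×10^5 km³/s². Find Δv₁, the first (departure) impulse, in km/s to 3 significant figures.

Δv₁ = 2.13 km/s

Semi-major axis of the transfer orbit: a_t = (8790 + 56800)/2 = 32795 km.
Circular speed at r = 8790 km: v_c = √(μ/r) = 6.734 km/s.
Transfer-orbit speed at the same r (vis-viva, a = a_t): v_t = √[μ(2/r − 1/a_t)] = 8.862 km/s.
Δv₁ = |v_t − v_c| = |8.862 − 6.734| = 2.128 km/s.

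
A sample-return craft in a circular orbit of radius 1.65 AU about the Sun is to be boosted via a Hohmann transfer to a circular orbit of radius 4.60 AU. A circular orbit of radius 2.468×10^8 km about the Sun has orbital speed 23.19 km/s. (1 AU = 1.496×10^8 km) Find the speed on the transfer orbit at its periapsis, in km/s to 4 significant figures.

v = 28.13 km/s

From the circular-orbit relation v² = μ/r at r = 2.468×10^8 km: μ = v²r = (23.19)² × 2.468×10^8 = 1.32723×10^11 km³/s².
In km: r₁ = 1.65 × 1.496×10^8 = 2.4684×10^8 km; r₂ = 4.60 × 1.496×10^8 = 6.8816×10^8 km.
The Hohmann ellipse has a_t = (r₁ + r₂)/2 = 4.675×10^8 km.
The periapsis of the transfer ellipse is at r = 2.4684×10^8 km.
Applying v² = μ(2/r − 1/a_t): v = 28.13 km/s.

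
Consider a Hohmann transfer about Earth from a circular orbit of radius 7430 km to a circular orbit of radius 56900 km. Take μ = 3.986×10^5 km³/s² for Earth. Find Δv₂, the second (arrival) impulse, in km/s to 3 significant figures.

Δv₂ = 1.37 km/s

Transfer-ellipse semi-major axis a_t = (r₁ + r₂)/2 = (7430 + 56900)/2 = 32165 km.
Circular speed at r = 56900 km: v_c = √(μ/r) = 2.647 km/s.
Transfer-orbit speed at the same r (vis-viva, a = a_t): v_t = √[μ(2/r − 1/a_t)] = 1.272 km/s.
Δv₂ = |v_t − v_c| = |1.272 − 2.647| = 1.375 km/s.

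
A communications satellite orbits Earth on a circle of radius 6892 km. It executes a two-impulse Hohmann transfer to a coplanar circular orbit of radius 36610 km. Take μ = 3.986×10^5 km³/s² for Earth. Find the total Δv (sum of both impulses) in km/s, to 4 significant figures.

Δv = 3.704 km/s

Semi-major axis of the transfer orbit: a_t = (6892 + 36610)/2 = 21751 km.
Circular speed at r₁: v₁ = √(μ/r₁) = √(3.986×10^5/6892) = 7.6049 km/s.
On the transfer ellipse at r₁, vis-viva equation gives v_p = √[μ(2/r₁ − 1/a_t)] = 9.8663 km/s.
First burn Δv₁ = |v_p − v₁| = 2.2614 km/s.
Circular speed at r₂: v₂ = √(μ/r₂) = 3.2997 km/s.
Transfer-orbit speed at r₂: v_a = √[μ(2/r₂ − 1/a_t)] = 1.8574 km/s.
Second burn Δv₂ = |v₂ − v_a| = 1.4423 km/s.
Δv = Δv₁ + Δv₂ = 2.2614 + 1.4423 = 3.704 km/s.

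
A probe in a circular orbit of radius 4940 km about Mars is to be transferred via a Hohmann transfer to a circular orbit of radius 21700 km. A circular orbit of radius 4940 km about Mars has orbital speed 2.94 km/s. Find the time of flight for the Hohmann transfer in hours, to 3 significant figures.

t = 6.49 hours

From the circular-orbit relation v² = μ/r at r = 4940 km: μ = v²r = (2.94)² × 4940 = 42699.4 km³/s².
The Hohmann ellipse has a_t = (r₁ + r₂)/2 = 13320 km.
By Kepler's third law the transfer-orbit period is T = 2π√(a_t³/μ), so t = T/2 = 23370 s.
Converting: 23370 s ÷ 3600 s/hour = 6.49 hours.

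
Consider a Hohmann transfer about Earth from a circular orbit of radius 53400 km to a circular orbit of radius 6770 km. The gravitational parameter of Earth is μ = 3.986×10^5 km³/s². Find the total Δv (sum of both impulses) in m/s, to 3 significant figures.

The Hohmann ellipse has a_t = (r₁ + r₂)/2 = 30085 km.
At r₁ the circular-orbit speed is v₁ = √(μ/r₁) = 2.732 km/s.
Transfer-orbit speed at r₁ (vis-viva equation): v_a = √[μ(2/r₁ − 1/a_t)] = 1.296 km/s.
First burn Δv₁ = |v_a − v₁| = 1.436 km/s.
Circular speed at r₂: v₂ = √(μ/r₂) = 7.6732 km/s.
Transfer-orbit speed at r₂: v_p = √[μ(2/r₂ − 1/a_t)] = 10.223 km/s.
Second burn Δv₂ = |v₂ − v_p| = 2.550 km/s.
Δv = Δv₁ + Δv₂ = 1.436 + 2.550 = 3.986 km/s.

Δv = 3990 m/s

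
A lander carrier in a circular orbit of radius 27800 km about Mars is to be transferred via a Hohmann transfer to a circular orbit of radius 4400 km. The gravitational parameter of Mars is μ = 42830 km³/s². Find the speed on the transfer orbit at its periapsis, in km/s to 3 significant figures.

v = 4.10 km/s

Transfer-ellipse semi-major axis a_t = (r₁ + r₂)/2 = (27800 + 4400)/2 = 16100 km.
At periapsis, r = 4400 km.
Vis-viva: v = √[μ(2/r − 1/a_t)] = √[42830 × (2/4400 − 1/16100)] = 4.100 km/s.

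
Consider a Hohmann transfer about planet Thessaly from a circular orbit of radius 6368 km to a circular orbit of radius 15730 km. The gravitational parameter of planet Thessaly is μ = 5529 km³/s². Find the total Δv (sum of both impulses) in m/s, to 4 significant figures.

Δv = 322.8 m/s

The Hohmann ellipse has a_t = (r₁ + r₂)/2 = 11049 km.
At r₁ the circular-orbit speed is v₁ = √(μ/r₁) = 0.93180 km/s.
On the transfer ellipse at r₁, v² = μ(2/r − 1/a) gives v_p = √[μ(2/r₁ − 1/a_t)] = 1.1118 km/s.
First burn Δv₁ = |v_p − v₁| = 0.1800 km/s.
Circular speed at r₂: v₂ = √(μ/r₂) = 0.5929 km/s.
Transfer-orbit speed at r₂: v_a = √[μ(2/r₂ − 1/a_t)] = 0.4501 km/s.
Second burn Δv₂ = |v₂ − v_a| = 0.1428 km/s.
Δv = Δv₁ + Δv₂ = 0.1800 + 0.1428 = 0.3228 km/s.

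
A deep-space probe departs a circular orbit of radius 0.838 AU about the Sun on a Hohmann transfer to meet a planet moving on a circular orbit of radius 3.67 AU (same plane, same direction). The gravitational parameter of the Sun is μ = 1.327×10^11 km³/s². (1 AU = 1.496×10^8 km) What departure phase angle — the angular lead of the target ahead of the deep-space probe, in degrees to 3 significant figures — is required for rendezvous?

In km: r₁ = 0.838 × 1.496×10^8 = 1.253648×10^8 km; r₂ = 3.67 × 1.496×10^8 = 5.49032×10^8 km.
The Hohmann ellipse has a_t = (r₁ + r₂)/2 = 3.371984×10^8 km.
Transfer time t = π√(a_t³/μ) = 5.3400×10^7 s.
The target's mean motion on its circular orbit is ω₂ = √(μ/r₂³) = 2.8316×10^-8 rad/s.
Angle swept by the target during transfer: ω₂·t = 1.5121 rad = 86.64°.
Arrival is 180° from departure on the ellipse, so φ = 180° − 86.64° = 93.4°.

φ = 93.4°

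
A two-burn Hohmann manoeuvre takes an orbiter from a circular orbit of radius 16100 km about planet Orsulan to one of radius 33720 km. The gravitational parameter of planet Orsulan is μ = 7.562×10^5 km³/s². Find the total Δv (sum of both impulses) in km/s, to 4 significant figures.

The Hohmann ellipse has a_t = (r₁ + r₂)/2 = 24910 km.
Circular speed at r₁: v₁ = √(μ/r₁) = √(7.562×10^5/16100) = 6.853389 km/s.
On the transfer ellipse at r₁, v² = μ(2/r − 1/a) gives v_p = √[μ(2/r₁ − 1/a_t)] = 7.973745 km/s.
First burn Δv₁ = |v_p − v₁| = 1.1204 km/s.
At r₂, v₂ = √(μ/r₂) = 4.73560 km/s.
Transfer-orbit speed at r₂: v_a = √[μ(2/r₂ − 1/a_t)] = 3.80716 km/s.
Second burn Δv₂ = |v₂ − v_a| = 0.92844 km/s.
Total Δv = Δv₁ + Δv₂ = 2.049 km/s.

Δv = 2.049 km/s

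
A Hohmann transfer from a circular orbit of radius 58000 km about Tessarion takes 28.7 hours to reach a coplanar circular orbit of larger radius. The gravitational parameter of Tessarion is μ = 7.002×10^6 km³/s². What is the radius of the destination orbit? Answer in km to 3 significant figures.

Transfer time t = 28.7 hours = 1.0332×10^5 s, and t = π√(a_t³/μ).
So a_t = (μ t²/π²)^(1/3) = (7.002×10^6 × (1.0332×10^5)² / π²)^(1/3) = 1.9638×10^5 km.
Since a_t = (r₁ + r₂)/2, r₂ = 2a_t − r₁ = 2×1.9638×10^5 − 58000 = 3.3476×10^5 km.

r₂ = 3.35×10^5 km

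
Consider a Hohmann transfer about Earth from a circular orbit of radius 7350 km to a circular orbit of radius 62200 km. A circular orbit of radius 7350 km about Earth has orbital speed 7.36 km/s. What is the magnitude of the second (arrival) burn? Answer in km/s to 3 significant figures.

From the circular-orbit relation v² = μ/r at r = 7350 km: μ = v²r = (7.36)² × 7350 = 3.98147×10^5 km³/s².
The Hohmann ellipse has a_t = (r₁ + r₂)/2 = 34775 km.
Circular speed at r = 62200 km: v_c = √(μ/r) = 2.530 km/s.
Transfer-orbit speed at the same r (vis-viva, a = a_t): v_t = √[μ(2/r − 1/a_t)] = 1.163 km/s.
Δv₂ = |v_t − v_c| = |1.163 − 2.530| = 1.367 km/s.

Δv₂ = 1.37 km/s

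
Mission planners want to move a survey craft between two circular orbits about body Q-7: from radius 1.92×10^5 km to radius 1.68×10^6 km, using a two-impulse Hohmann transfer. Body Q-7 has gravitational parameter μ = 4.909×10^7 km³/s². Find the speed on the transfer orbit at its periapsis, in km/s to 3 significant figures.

The Hohmann ellipse has a_t = (r₁ + r₂)/2 = 9.360×10^5 km.
At periapsis, r = 1.920×10^5 km.
Vis-viva: v = √[μ(2/r − 1/a_t)] = √[4.909×10^7 × (2/1.920×10^5 − 1/9.360×10^5)] = 21.42 km/s.

v = 21.4 km/s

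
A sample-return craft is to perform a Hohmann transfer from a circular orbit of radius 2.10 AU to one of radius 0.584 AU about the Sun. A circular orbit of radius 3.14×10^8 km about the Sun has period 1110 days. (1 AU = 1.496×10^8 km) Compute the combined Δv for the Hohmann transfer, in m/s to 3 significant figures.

Δv = 16800 m/s

From Kepler's third law T² = 4π²r³/μ at r = 3.14×10^8 km, T = 1110 days = 1110 × 86400 s = 9.5904×10^7 s: μ = 4π²r³/T² = 1.32885×10^11 km³/s².
In km: r₁ = 2.10 × 1.496×10^8 = 3.1416×10^8 km; r₂ = 0.584 × 1.496×10^8 = 8.73664×10^7 km.
Semi-major axis of the transfer orbit: a_t = (3.1416×10^8 + 8.73664×10^7)/2 = 2.007632×10^8 km.
At r₁ the circular-orbit speed is v₁ = √(μ/r₁) = 20.5666 km/s.
On the transfer ellipse at r₁, v² = μ(2/r − 1/a) gives v_a = √[μ(2/r₁ − 1/a_t)] = 13.5673 km/s.
First burn Δv₁ = |v_a − v₁| = 6.9993 km/s.
At r₂, v₂ = √(μ/r₂) = 39.0001 km/s.
Transfer-orbit speed at r₂: v_p = √[μ(2/r₂ − 1/a_t)] = 48.7864 km/s.
Second burn Δv₂ = |v₂ − v_p| = 9.7863 km/s.
Δv = Δv₁ + Δv₂ = 6.9993 + 9.7863 = 16.79 km/s.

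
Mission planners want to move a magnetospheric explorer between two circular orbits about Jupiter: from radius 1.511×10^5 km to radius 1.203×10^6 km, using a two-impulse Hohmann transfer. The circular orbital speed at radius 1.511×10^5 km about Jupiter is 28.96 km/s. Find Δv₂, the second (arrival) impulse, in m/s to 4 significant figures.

Δv₂ = 5415 m/s

From the circular-orbit relation v² = μ/r at r = 1.511×10^5 km: μ = v²r = (28.96)² × 1.511×10^5 = 1.26725×10^8 km³/s².
Semi-major axis of the transfer orbit: a_t = (1.511×10^5 + 1.203×10^6)/2 = 6.7705×10^5 km.
On the circular orbit at r = 1.203×10^6 km, v_c = √(μ/r) = 10.264 km/s.
Vis-viva on the transfer ellipse at r = 1.203×10^6 km gives v_t = √[μ(2/r − 1/a_t)] = 4.8486 km/s.
Δv₂ = |v_t − v_c| = |4.8486 − 10.264| = 5.415 km/s.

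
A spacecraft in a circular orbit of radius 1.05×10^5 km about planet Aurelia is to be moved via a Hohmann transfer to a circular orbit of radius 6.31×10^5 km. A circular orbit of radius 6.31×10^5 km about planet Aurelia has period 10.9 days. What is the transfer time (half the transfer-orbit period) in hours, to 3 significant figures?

t = 58.3 hours

From Kepler's third law T² = 4π²r³/μ at r = 6.31×10^5 km, T = 10.9 days = 10.9 × 86400 s = 9.4176×10^5 s: μ = 4π²r³/T² = 1.11832×10^7 km³/s².
Semi-major axis of the transfer orbit: a_t = (1.050×10^5 + 6.310×10^5)/2 = 3.680×10^5 km.
By Kepler's third law the transfer-orbit period is T = 2π√(a_t³/μ), so t = T/2 = 2.0972×10^5 s.
Converting: 2.0972×10^5 s ÷ 3600 s/hour = 58.3 hours.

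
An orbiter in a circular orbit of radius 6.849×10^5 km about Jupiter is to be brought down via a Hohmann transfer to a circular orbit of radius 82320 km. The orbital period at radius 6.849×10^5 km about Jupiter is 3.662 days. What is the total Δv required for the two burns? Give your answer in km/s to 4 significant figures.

From Kepler's third law T² = 4π²r³/μ at r = 6.849×10^5 km, T = 3.662 days = 3.662 × 86400 s = 3.163968×10^5 s: μ = 4π²r³/T² = 1.26700×10^8 km³/s².
Semi-major axis of the transfer orbit: a_t = (6.849×10^5 + 82320)/2 = 3.8361×10^5 km.
At r₁ the circular-orbit speed is v₁ = √(μ/r₁) = 13.60113 km/s.
Transfer-orbit speed at r₁ (vis-viva): v_a = √[μ(2/r₁ − 1/a_t)] = 6.300611 km/s.
First burn Δv₁ = |v_a − v₁| = 7.301 km/s.
At r₂, v₂ = √(μ/r₂) = 39.23 km/s.
Transfer-orbit speed at r₂: v_p = √[μ(2/r₂ − 1/a_t)] = 52.42 km/s.
Second burn Δv₂ = |v₂ − v_p| = 13.19 km/s.
Δv = Δv₁ + Δv₂ = 7.301 + 13.19 = 20.49 km/s.

Δv = 20.49 km/s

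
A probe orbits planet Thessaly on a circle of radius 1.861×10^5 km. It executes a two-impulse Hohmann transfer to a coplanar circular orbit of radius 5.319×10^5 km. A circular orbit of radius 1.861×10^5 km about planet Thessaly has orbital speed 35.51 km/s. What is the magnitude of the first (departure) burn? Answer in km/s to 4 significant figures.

From the circular-orbit relation v² = μ/r at r = 1.861×10^5 km: μ = v²r = (35.51)² × 1.861×10^5 = 2.34665×10^8 km³/s².
Semi-major axis of the transfer orbit: a_t = (1.861×10^5 + 5.319×10^5)/2 = 3.590×10^5 km.
On the circular orbit at r = 1.861×10^5 km, v_c = √(μ/r) = 35.510 km/s.
Vis-viva on the transfer ellipse at r = 1.861×10^5 km gives v_t = √[μ(2/r − 1/a_t)] = 43.223 km/s.
Δv₁ = |v_t − v_c| = |43.223 − 35.510| = 7.713 km/s.

Δv₁ = 7.713 km/s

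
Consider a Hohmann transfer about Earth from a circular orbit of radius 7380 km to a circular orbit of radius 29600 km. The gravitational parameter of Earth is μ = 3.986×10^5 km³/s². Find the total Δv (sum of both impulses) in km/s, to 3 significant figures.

The Hohmann ellipse has a_t = (r₁ + r₂)/2 = 18490 km.
Circular speed at r₁: v₁ = √(μ/r₁) = √(3.986×10^5/7380) = 7.3492 km/s.
Transfer-orbit speed at r₁ (v² = μ(2/r − 1/a)): v_p = √[μ(2/r₁ − 1/a_t)] = 9.2986 km/s.
First burn Δv₁ = |v_p − v₁| = 1.9494 km/s.
Circular speed at r₂: v₂ = √(μ/r₂) = 3.66963 km/s.
Transfer-orbit speed at r₂: v_a = √[μ(2/r₂ − 1/a_t)] = 2.31837 km/s.
Second burn Δv₂ = |v₂ − v_a| = 1.3513 km/s.
Δv = Δv₁ + Δv₂ = 1.9494 + 1.3513 = 3.301 km/s.

Δv = 3.30 km/s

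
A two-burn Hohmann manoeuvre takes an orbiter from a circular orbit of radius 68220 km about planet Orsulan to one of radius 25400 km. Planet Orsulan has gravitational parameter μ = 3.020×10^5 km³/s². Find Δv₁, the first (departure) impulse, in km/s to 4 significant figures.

Δv₁ = 0.5541 km/s

The Hohmann ellipse has a_t = (r₁ + r₂)/2 = 46810 km.
On the circular orbit at r = 68220 km, v_c = √(μ/r) = 2.1040 km/s.
Transfer-orbit speed at the same r (vis-viva, a = a_t): v_t = √[μ(2/r − 1/a_t)] = 1.5499 km/s.
Δv₁ = |v_t − v_c| = |1.5499 − 2.1040| = 0.5541 km/s.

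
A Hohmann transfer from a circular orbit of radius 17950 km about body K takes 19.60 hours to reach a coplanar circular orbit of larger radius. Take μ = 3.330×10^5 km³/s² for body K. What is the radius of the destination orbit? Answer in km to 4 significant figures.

Transfer time t = 19.60 hours = 70560 s, and t = π√(a_t³/μ).
So a_t = (μ t²/π²)^(1/3) = (3.330×10^5 × (70560)² / π²)^(1/3) = 55176 km.
Since a_t = (r₁ + r₂)/2, r₂ = 2a_t − r₁ = 2×55176 − 17950 = 92402 km.

r₂ = 92400 km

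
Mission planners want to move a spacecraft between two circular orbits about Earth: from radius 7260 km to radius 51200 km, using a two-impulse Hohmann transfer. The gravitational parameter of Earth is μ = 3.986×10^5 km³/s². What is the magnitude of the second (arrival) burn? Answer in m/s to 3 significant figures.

Transfer-ellipse semi-major axis a_t = (r₁ + r₂)/2 = (7260 + 51200)/2 = 29230 km.
Circular speed at r = 51200 km: v_c = √(μ/r) = 2.7902 km/s.
Vis-viva on the transfer ellipse at r = 51200 km gives v_t = √[μ(2/r − 1/a_t)] = 1.3906 km/s.
Δv₂ = |v_t − v_c| = |1.3906 − 2.7902| = 1.400 km/s.

Δv₂ = 1400 m/s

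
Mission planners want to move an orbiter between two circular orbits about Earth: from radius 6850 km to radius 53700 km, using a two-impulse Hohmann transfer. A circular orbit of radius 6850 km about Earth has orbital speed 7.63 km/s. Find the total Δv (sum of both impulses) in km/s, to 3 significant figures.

Δv = 3.96 km/s

From the circular-orbit relation v² = μ/r at r = 6850 km: μ = v²r = (7.63)² × 6850 = 3.98786×10^5 km³/s².
Semi-major axis of the transfer orbit: a_t = (6850 + 53700)/2 = 30275 km.
At r₁ the circular-orbit speed is v₁ = √(μ/r₁) = 7.6300 km/s.
Transfer-orbit speed at r₁ (v² = μ(2/r − 1/a)): v_p = √[μ(2/r₁ − 1/a_t)] = 10.162 km/s.
First burn Δv₁ = |v_p − v₁| = 2.532 km/s.
Circular speed at r₂: v₂ = √(μ/r₂) = 2.725 km/s.
Transfer-orbit speed at r₂: v_a = √[μ(2/r₂ − 1/a_t)] = 1.296 km/s.
Second burn Δv₂ = |v₂ − v_a| = 1.429 km/s.
Total Δv = Δv₁ + Δv₂ = 3.961 km/s.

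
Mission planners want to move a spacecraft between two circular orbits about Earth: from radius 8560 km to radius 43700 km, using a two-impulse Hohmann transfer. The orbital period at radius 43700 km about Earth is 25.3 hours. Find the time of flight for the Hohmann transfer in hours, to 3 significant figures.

t = 5.85 hours

From Kepler's third law T² = 4π²r³/μ at r = 43700 km, T = 25.3 hours = 25.3 × 3600 s = 91080 s: μ = 4π²r³/T² = 3.97153×10^5 km³/s².
The Hohmann ellipse has a_t = (r₁ + r₂)/2 = 26130 km.
By Kepler's third law the transfer-orbit period is T = 2π√(a_t³/μ), so t = T/2 = 21060 s.
Converting: 21060 s ÷ 3600 s/hour = 5.85 hours.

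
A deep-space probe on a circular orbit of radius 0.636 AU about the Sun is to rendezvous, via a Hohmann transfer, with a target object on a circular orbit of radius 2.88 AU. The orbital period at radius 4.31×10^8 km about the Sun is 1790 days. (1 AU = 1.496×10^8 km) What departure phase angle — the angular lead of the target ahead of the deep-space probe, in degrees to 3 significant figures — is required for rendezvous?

From Kepler's third law T² = 4π²r³/μ at r = 4.31×10^8 km, T = 1790 days = 1790 × 86400 s = 1.54656×10^8 s: μ = 4π²r³/T² = 1.32147×10^11 km³/s².
In km: r₁ = 0.636 × 1.496×10^8 = 9.51456×10^7 km; r₂ = 2.88 × 1.496×10^8 = 4.30848×10^8 km.
The Hohmann ellipse has a_t = (r₁ + r₂)/2 = 2.629968×10^8 km.
The half-period of the transfer ellipse is t = π√(a_t³/μ) = 3.68593×10^7 s.
Target angular speed ω₂ = √(μ/r₂³) = 4.06483×10^-8 rad/s.
Angle swept by the target during transfer: ω₂·t = 1.49827 rad = 85.84°.
The deep-space probe traverses 180° on the transfer ellipse, so the target must lead by 180° − 85.84° = 94.2°.

φ = 94.2°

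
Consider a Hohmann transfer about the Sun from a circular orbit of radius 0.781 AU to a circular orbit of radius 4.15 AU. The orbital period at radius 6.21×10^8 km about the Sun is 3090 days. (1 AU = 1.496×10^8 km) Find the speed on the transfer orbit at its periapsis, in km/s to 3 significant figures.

v = 43.7 km/s

From Kepler's third law T² = 4π²r³/μ at r = 6.21×10^8 km, T = 3090 days = 3090 × 86400 s = 2.66976×10^8 s: μ = 4π²r³/T² = 1.32645×10^11 km³/s².
In km: r₁ = 0.781 × 1.496×10^8 = 1.168376×10^8 km; r₂ = 4.15 × 1.496×10^8 = 6.2084×10^8 km.
The Hohmann ellipse has a_t = (r₁ + r₂)/2 = 3.688388×10^8 km.
The periapsis of the transfer ellipse is at r = 1.168376×10^8 km.
Vis-viva: v = √[μ(2/r − 1/a_t)] = √[1.32645×10^11 × (2/1.168376×10^8 − 1/3.688388×10^8)] = 43.71 km/s.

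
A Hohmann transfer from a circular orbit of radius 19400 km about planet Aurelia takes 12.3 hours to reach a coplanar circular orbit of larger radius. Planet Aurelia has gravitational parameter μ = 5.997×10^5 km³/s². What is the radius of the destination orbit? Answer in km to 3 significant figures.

r₂ = 79000 km

Transfer time t = 12.3 hours = 44280 s, and t = π√(a_t³/μ).
So a_t = (μ t²/π²)^(1/3) = (5.997×10^5 × (44280)² / π²)^(1/3) = 49206 km.
Since a_t = (r₁ + r₂)/2, r₂ = 2a_t − r₁ = 2×49206 − 19400 = 79012 km.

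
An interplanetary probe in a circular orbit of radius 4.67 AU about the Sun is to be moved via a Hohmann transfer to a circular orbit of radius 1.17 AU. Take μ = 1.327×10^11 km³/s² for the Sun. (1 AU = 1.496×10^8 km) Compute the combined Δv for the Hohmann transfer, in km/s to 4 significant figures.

In km: r₁ = 4.67 × 1.496×10^8 = 6.98632×10^8 km; r₂ = 1.17 × 1.496×10^8 = 1.75032×10^8 km.
The Hohmann ellipse has a_t = (r₁ + r₂)/2 = 4.36832×10^8 km.
At r₁ the circular-orbit speed is v₁ = √(μ/r₁) = 13.78197 km/s.
On the transfer ellipse at r₁, vis-viva equation gives v_a = √[μ(2/r₁ − 1/a_t)] = 8.723941 km/s.
First burn Δv₁ = |v_a − v₁| = 5.0580 km/s.
Circular speed at r₂: v₂ = √(μ/r₂) = 27.5345 km/s.
Transfer-orbit speed at r₂: v_p = √[μ(2/r₂ − 1/a_t)] = 34.8212 km/s.
Second burn Δv₂ = |v₂ − v_p| = 7.2867 km/s.
Δv = Δv₁ + Δv₂ = 5.0580 + 7.2867 = 12.34 km/s.

Δv = 12.34 km/s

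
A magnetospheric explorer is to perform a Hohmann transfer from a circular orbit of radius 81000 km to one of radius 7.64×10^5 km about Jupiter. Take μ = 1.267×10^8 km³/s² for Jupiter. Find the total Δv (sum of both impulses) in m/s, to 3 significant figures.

Δv = 20900 m/s

The Hohmann ellipse has a_t = (r₁ + r₂)/2 = 4.225×10^5 km.
At r₁ the circular-orbit speed is v₁ = √(μ/r₁) = 39.55 km/s.
Transfer-orbit speed at r₁ (vis-viva equation): v_p = √[μ(2/r₁ − 1/a_t)] = 53.18 km/s.
First burn Δv₁ = |v_p − v₁| = 13.63 km/s.
Circular speed at r₂: v₂ = √(μ/r₂) = 12.878 km/s.
Transfer-orbit speed at r₂: v_a = √[μ(2/r₂ − 1/a_t)] = 5.6386 km/s.
Second burn Δv₂ = |v₂ − v_a| = 7.239 km/s.
Δv = Δv₁ + Δv₂ = 13.63 + 7.239 = 20.87 km/s.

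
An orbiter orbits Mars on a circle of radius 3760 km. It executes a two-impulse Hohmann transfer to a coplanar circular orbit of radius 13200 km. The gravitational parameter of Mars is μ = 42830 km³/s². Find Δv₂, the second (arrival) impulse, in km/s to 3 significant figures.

The Hohmann ellipse has a_t = (r₁ + r₂)/2 = 8480 km.
On the circular orbit at r = 13200 km, v_c = √(μ/r) = 1.801304 km/s.
Transfer-orbit speed at the same r (vis-viva, a = a_t): v_t = √[μ(2/r − 1/a_t)] = 1.199453 km/s.
Δv₂ = |v_t − v_c| = |1.199453 − 1.801304| = 0.6019 km/s.

Δv₂ = 0.602 km/s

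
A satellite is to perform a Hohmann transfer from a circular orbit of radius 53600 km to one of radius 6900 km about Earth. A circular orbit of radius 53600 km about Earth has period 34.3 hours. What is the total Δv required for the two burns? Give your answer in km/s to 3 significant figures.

Δv = 3.94 km/s

From Kepler's third law T² = 4π²r³/μ at r = 53600 km, T = 34.3 hours = 34.3 × 3600 s = 1.2348×10^5 s: μ = 4π²r³/T² = 3.98713×10^5 km³/s².
Transfer-ellipse semi-major axis a_t = (r₁ + r₂)/2 = (53600 + 6900)/2 = 30250 km.
Circular speed at r₁: v₁ = √(μ/r₁) = √(3.98713×10^5/53600) = 2.7274 km/s.
On the transfer ellipse at r₁, vis-viva equation gives v_a = √[μ(2/r₁ − 1/a_t)] = 1.3026 km/s.
First burn Δv₁ = |v_a − v₁| = 1.425 km/s.
At r₂, v₂ = √(μ/r₂) = 7.6016 km/s.
Transfer-orbit speed at r₂: v_p = √[μ(2/r₂ − 1/a_t)] = 10.119 km/s.
Second burn Δv₂ = |v₂ − v_p| = 2.517 km/s.
Δv = Δv₁ + Δv₂ = 1.425 + 2.517 = 3.942 km/s.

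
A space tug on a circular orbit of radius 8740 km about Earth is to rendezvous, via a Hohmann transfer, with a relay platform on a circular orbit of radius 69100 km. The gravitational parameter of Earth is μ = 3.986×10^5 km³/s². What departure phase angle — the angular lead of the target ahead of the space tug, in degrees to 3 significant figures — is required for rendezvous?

φ = 104°

The Hohmann ellipse has a_t = (r₁ + r₂)/2 = 38920 km.
Transfer time t = π√(a_t³/μ) = 38210 s.
Target angular speed ω₂ = √(μ/r₂³) = 3.476×10^-5 rad/s.
Angle swept by the target during transfer: ω₂·t = 1.328 rad = 76.09°.
The space tug traverses 180° on the transfer ellipse, so the target must lead by 180° − 76.09° = 104°.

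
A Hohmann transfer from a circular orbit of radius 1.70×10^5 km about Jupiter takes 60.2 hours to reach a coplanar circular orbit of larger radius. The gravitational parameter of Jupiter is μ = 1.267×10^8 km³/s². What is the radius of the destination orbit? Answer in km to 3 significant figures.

r₂ = 1.52×10^6 km

Transfer time t = 60.2 hours = 2.1672×10^5 s, and t = π√(a_t³/μ).
So a_t = (μ t²/π²)^(1/3) = (1.267×10^8 × (2.1672×10^5)² / π²)^(1/3) = 8.4481×10^5 km.
Since a_t = (r₁ + r₂)/2, r₂ = 2a_t − r₁ = 2×8.4481×10^5 − 1.700×10^5 = 1.51962×10^6 km.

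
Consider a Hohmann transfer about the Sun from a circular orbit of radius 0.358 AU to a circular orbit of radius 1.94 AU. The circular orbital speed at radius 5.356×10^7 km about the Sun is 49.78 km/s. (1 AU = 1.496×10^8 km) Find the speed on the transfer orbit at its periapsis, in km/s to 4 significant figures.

From the circular-orbit relation v² = μ/r at r = 5.356×10^7 km: μ = v²r = (49.78)² × 5.356×10^7 = 1.32724×10^11 km³/s².
In km: r₁ = 0.358 × 1.496×10^8 = 5.35568×10^7 km; r₂ = 1.94 × 1.496×10^8 = 2.90224×10^8 km.
Semi-major axis of the transfer orbit: a_t = (5.35568×10^7 + 2.90224×10^8)/2 = 1.718904×10^8 km.
At periapsis, r = 5.35568×10^7 km.
From the vis-viva equation, v = √[μ(2/r − 1/a_t)] = 64.69 km/s.

v = 64.69 km/s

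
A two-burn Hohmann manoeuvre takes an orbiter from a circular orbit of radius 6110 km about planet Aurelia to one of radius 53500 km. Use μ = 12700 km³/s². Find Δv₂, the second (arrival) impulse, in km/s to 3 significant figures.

Δv₂ = 0.267 km/s

Transfer-ellipse semi-major axis a_t = (r₁ + r₂)/2 = (6110 + 53500)/2 = 29805 km.
On the circular orbit at r = 53500 km, v_c = √(μ/r) = 0.4872 km/s.
Vis-viva on the transfer ellipse at r = 53500 km gives v_t = √[μ(2/r − 1/a_t)] = 0.2206 km/s.
Δv₂ = |v_t − v_c| = |0.2206 − 0.4872| = 0.2666 km/s.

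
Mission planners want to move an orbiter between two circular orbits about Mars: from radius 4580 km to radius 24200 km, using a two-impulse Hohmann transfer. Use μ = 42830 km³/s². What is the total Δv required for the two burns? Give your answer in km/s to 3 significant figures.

The Hohmann ellipse has a_t = (r₁ + r₂)/2 = 14390 km.
At r₁ the circular-orbit speed is v₁ = √(μ/r₁) = 3.05803 km/s.
Transfer-orbit speed at r₁ (vis-viva): v_p = √[μ(2/r₁ − 1/a_t)] = 3.96569 km/s.
First burn Δv₁ = |v_p − v₁| = 0.90766 km/s.
Circular speed at r₂: v₂ = √(μ/r₂) = 1.33035 km/s.
Transfer-orbit speed at r₂: v_a = √[μ(2/r₂ − 1/a_t)] = 0.750531 km/s.
Second burn Δv₂ = |v₂ − v_a| = 0.57982 km/s.
Total Δv = Δv₁ + Δv₂ = 1.487 km/s.

Δv = 1.49 km/s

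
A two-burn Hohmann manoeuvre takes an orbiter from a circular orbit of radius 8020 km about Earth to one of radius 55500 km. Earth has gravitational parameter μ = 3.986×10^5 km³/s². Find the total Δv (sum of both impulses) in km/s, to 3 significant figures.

Semi-major axis of the transfer orbit: a_t = (8020 + 55500)/2 = 31760 km.
At r₁ the circular-orbit speed is v₁ = √(μ/r₁) = 7.04988 km/s.
Transfer-orbit speed at r₁ (v² = μ(2/r − 1/a)): v_p = √[μ(2/r₁ − 1/a_t)] = 9.31939 km/s.
First burn Δv₁ = |v_p − v₁| = 2.270 km/s.
Circular speed at r₂: v₂ = √(μ/r₂) = 2.680 km/s.
Transfer-orbit speed at r₂: v_a = √[μ(2/r₂ − 1/a_t)] = 1.347 km/s.
Second burn Δv₂ = |v₂ − v_a| = 1.333 km/s.
Total Δv = Δv₁ + Δv₂ = 3.603 km/s.

Δv = 3.60 km/s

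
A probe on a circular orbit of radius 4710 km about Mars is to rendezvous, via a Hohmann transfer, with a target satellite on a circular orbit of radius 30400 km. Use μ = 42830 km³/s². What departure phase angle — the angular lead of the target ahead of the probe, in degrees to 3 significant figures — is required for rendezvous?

φ = 101°

Transfer-ellipse semi-major axis a_t = (r₁ + r₂)/2 = (4710 + 30400)/2 = 17555 km.
The half-period of the transfer ellipse is t = π√(a_t³/μ) = 35308 s.
The target's mean motion on its circular orbit is ω₂ = √(μ/r₂³) = 3.9045×10^-5 rad/s.
Angle swept by the target during transfer: ω₂·t = 1.3786 rad = 78.99°.
Arrival is 180° from departure on the ellipse, so φ = 180° − 78.99° = 101°.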